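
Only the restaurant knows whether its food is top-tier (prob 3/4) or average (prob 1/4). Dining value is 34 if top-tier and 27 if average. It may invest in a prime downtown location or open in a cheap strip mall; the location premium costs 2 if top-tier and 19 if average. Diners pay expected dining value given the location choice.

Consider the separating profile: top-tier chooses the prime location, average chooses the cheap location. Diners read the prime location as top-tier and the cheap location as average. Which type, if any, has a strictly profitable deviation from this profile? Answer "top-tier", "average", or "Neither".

The prime location pays 34; the cheap location pays 27.
top-tier: assigned the prime location, nets 34 − 2 = 32; deviating to the cheap location nets 27.
average: assigned the cheap location, nets 27; deviating to the prime location nets 34 − 19 = 15.
Both types strictly prefer their assigned action; no profitable deviation.

Neither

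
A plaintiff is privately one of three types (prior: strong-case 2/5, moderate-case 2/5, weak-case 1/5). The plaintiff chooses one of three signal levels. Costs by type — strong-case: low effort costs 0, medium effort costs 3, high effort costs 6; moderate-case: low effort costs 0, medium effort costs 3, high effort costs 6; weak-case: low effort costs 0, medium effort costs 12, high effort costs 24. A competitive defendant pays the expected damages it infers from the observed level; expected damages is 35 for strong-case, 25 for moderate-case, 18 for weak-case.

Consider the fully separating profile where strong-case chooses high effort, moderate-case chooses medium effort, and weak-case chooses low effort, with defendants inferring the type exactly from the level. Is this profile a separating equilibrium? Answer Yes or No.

No

Separating settlements: high effort → 35, medium effort → 25, low effort → 18.
strong-case (assigned high effort): low effort: 18 − 0 = 18; medium effort: 25 − 3 = 22; high effort: 35 − 6 = 29. strong-case stays.
moderate-case (assigned medium effort): low effort: 18 − 0 = 18; medium effort: 25 − 3 = 22; high effort: 35 − 6 = 29. moderate-case prefers high effort.
weak-case (assigned low effort): low effort: 18 − 0 = 18; medium effort: 25 − 12 = 13; high effort: 35 − 24 = 11. weak-case stays.
At least one type deviates; the separating profile fails.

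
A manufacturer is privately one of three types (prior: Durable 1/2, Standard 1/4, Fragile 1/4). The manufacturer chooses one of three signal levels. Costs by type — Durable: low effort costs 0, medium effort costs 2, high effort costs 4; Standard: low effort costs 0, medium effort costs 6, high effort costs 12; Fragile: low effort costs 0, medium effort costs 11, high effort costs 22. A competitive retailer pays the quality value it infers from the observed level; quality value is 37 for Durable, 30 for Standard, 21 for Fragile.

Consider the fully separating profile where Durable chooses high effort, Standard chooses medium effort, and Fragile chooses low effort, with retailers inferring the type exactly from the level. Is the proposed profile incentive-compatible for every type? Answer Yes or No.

Separating prices: high effort → 37, medium effort → 30, low effort → 21.
Durable (assigned high effort): low effort: 21 − 0 = 21; medium effort: 30 − 2 = 28; high effort: 37 − 4 = 33. Durable stays.
Standard (assigned medium effort): low effort: 21 − 0 = 21; medium effort: 30 − 6 = 24; high effort: 37 − 12 = 25. Standard prefers high effort.
Fragile (assigned low effort): low effort: 21 − 0 = 21; medium effort: 30 − 11 = 19; high effort: 37 − 22 = 15. Fragile stays.
At least one type deviates; the separating profile fails.

No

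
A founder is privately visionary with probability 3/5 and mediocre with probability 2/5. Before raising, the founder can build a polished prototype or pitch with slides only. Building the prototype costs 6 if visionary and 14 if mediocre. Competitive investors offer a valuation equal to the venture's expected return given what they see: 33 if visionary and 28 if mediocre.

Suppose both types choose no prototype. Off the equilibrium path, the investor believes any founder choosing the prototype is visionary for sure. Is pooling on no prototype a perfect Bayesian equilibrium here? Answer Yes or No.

On path, the investor holds the prior and pays 3/5·33 + 2/5·28 = 31. Off path (the prototype), believing visionary, it pays 33.
visionary: no prototype nets 31; the prototype nets 33 − 6 = 27. visionary stays.
mediocre: no prototype nets 31; the prototype nets 33 − 14 = 19. mediocre stays.
No type deviates, so pooling is sustained.

Yes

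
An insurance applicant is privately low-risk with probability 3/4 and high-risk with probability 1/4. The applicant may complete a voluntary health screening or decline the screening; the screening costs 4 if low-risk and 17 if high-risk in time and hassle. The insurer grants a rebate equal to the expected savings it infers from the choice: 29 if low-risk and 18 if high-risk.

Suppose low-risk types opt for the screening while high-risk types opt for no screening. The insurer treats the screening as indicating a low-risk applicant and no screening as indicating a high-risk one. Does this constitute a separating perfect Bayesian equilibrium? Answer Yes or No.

Yes

Under these beliefs, the screening earns rebate 29 and no screening earns rebate 18.
low-risk: the screening nets 29 − 4 = 25; no screening nets 18. low-risk prefers the screening.
high-risk: the screening nets 29 − 17 = 12; no screening nets 18. high-risk prefers no screening.
Neither type deviates, so the separating profile is an equilibrium.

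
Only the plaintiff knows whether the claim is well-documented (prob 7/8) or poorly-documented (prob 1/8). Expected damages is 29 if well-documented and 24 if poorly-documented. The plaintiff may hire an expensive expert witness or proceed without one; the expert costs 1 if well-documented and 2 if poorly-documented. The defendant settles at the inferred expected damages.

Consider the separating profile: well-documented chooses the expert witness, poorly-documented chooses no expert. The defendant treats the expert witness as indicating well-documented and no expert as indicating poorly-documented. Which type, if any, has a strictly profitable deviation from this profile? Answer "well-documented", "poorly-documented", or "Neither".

The expert witness pays 29; no expert pays 24.
well-documented: assigned the expert witness, nets 29 − 1 = 28; deviating to no expert nets 24.
poorly-documented: assigned no expert, nets 24; deviating to the expert witness nets 29 − 2 = 27.
The poorly-documented type gains 3 by deviating.

poorly-documented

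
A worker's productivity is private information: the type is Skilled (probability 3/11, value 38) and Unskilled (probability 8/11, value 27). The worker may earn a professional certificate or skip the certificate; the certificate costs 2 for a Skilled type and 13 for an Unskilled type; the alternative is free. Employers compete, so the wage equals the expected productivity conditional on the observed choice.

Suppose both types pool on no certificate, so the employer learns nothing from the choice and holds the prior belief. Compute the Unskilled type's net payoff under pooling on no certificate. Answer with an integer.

30

Pooled wage = 3/11·38 + 8/11·27 = 30.
Unskilled pays no cost for no certificate, so net payoff = 30.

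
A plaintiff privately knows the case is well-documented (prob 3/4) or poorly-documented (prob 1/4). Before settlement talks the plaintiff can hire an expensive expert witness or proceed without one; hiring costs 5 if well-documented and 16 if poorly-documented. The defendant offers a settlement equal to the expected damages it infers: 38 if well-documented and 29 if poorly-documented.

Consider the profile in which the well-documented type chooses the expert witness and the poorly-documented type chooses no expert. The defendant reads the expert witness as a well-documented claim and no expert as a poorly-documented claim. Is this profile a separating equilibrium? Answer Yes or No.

Yes

Under these beliefs, the expert witness earns settlement 38 and no expert earns settlement 29.
well-documented: the expert witness nets 38 − 5 = 33; no expert nets 29. well-documented prefers the expert witness.
poorly-documented: the expert witness nets 38 − 16 = 22; no expert nets 29. poorly-documented prefers no expert.
Neither type deviates, so the separating profile is an equilibrium.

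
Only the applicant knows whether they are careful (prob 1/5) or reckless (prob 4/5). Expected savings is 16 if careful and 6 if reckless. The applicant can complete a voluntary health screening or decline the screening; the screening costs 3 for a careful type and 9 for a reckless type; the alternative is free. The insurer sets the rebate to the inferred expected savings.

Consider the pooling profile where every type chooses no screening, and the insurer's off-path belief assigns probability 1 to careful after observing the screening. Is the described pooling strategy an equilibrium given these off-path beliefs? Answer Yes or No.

No

On path, the insurer holds the prior and pays 1/5·16 + 4/5·6 = 8. Off path (the screening), believing careful, it pays 16.
careful: no screening nets 8; the screening nets 16 − 3 = 13. careful would deviate.
reckless: no screening nets 8; the screening nets 16 − 9 = 7. reckless stays.
A type deviates, so pooling fails.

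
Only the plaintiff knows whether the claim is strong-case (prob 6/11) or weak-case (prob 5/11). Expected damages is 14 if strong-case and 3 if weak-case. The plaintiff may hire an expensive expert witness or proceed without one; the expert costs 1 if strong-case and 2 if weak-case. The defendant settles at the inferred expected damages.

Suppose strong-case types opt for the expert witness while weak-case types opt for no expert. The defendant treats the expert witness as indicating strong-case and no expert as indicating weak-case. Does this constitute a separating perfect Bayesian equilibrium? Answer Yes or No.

No

Under these beliefs, the expert witness earns settlement 14 and no expert earns settlement 3.
strong-case: the expert witness nets 14 − 1 = 13; no expert nets 3. strong-case prefers the expert witness.
weak-case: the expert witness nets 14 − 2 = 12; no expert nets 3. weak-case would deviate to the expert witness.
weak-case has a profitable deviation, so the profile is not an equilibrium.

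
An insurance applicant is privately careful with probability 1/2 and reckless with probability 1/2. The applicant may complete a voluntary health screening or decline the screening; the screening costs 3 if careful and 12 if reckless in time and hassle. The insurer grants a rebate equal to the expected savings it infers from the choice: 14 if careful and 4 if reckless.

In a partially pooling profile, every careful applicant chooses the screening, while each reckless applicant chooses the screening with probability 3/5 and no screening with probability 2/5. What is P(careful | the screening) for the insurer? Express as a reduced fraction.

P(the screening) = (1/2)·1 + (1/2)·(3/5) = 4/5.
By Bayes' rule, P(careful | the screening) = (1/2) / (4/5) = 5/8.

5/8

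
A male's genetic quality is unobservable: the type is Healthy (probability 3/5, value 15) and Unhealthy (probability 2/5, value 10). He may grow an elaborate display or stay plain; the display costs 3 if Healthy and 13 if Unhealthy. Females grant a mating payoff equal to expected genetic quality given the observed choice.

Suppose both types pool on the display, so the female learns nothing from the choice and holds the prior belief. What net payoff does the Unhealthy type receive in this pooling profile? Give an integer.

0

Pooled mating payoff = 3/5·15 + 2/5·10 = 13.
Unhealthy pays cost 13 for the display, so net payoff = 13 − 13 = 0.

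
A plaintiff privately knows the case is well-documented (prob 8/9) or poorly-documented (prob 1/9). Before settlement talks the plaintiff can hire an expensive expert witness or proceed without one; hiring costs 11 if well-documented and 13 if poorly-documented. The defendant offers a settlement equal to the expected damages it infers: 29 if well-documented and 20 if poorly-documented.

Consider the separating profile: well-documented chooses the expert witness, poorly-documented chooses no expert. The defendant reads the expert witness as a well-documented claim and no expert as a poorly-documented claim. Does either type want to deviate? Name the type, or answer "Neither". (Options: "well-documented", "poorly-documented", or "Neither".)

The expert witness pays 29; no expert pays 20.
well-documented: assigned the expert witness, nets 29 − 11 = 18; deviating to no expert nets 20.
poorly-documented: assigned no expert, nets 20; deviating to the expert witness nets 29 − 13 = 16.
The well-documented type gains 2 by deviating.

well-documented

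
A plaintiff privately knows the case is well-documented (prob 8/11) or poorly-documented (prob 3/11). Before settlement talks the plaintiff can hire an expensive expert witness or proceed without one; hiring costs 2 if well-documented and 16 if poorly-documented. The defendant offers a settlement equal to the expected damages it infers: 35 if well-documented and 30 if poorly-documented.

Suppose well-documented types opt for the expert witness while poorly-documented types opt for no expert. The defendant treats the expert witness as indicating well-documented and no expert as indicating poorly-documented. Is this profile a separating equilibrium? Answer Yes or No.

Under these beliefs, the expert witness earns settlement 35 and no expert earns settlement 30.
well-documented: the expert witness nets 35 − 2 = 33; no expert nets 30. well-documented prefers the expert witness.
poorly-documented: the expert witness nets 35 − 16 = 19; no expert nets 30. poorly-documented prefers no expert.
Neither type deviates, so the separating profile is an equilibrium.

Yes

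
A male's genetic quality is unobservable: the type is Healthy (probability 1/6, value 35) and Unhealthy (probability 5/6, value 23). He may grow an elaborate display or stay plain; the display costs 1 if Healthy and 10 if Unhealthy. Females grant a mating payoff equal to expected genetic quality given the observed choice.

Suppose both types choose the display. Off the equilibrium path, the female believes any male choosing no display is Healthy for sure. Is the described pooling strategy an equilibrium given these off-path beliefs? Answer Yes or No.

On path, the female holds the prior and pays 1/6·35 + 5/6·23 = 25. Off path (no display), believing Healthy, it pays 35.
Healthy: the display nets 25 − 1 = 24; no display nets 35. Healthy would deviate.
Unhealthy: the display nets 25 − 10 = 15; no display nets 35. Unhealthy would deviate.
A type deviates, so pooling fails.

No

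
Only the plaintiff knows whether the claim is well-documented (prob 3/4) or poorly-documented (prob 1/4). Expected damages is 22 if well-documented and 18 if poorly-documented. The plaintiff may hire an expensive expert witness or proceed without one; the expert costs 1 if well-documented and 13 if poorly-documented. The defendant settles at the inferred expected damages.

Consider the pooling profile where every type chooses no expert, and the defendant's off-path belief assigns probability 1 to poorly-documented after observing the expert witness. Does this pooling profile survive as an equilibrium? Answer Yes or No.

Yes

On path, the defendant holds the prior and pays 3/4·22 + 1/4·18 = 21. Off path (the expert witness), believing poorly-documented, it pays 18.
well-documented: no expert nets 21; the expert witness nets 18 − 1 = 17. well-documented stays.
poorly-documented: no expert nets 21; the expert witness nets 18 − 13 = 5. poorly-documented stays.
No type deviates, so pooling is sustained.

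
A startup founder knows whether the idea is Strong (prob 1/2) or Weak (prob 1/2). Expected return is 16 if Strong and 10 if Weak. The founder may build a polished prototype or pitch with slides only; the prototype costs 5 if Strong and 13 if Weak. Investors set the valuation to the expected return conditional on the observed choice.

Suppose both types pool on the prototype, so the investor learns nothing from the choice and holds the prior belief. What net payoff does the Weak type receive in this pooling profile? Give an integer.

Pooled valuation = 1/2·16 + 1/2·10 = 13.
Weak pays cost 13 for the prototype, so net payoff = 13 − 13 = 0.

0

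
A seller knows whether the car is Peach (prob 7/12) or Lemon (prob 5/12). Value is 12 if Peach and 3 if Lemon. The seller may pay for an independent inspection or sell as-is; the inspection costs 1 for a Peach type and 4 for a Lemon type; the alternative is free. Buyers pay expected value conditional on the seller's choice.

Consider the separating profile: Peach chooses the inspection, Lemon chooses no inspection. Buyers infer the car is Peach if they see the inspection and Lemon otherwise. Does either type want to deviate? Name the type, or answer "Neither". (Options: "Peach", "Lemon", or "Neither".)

The inspection pays 12; no inspection pays 3.
Peach: assigned the inspection, nets 12 − 1 = 11; deviating to no inspection nets 3.
Lemon: assigned no inspection, nets 3; deviating to the inspection nets 12 − 4 = 8.
The Lemon type gains 5 by deviating.

Lemon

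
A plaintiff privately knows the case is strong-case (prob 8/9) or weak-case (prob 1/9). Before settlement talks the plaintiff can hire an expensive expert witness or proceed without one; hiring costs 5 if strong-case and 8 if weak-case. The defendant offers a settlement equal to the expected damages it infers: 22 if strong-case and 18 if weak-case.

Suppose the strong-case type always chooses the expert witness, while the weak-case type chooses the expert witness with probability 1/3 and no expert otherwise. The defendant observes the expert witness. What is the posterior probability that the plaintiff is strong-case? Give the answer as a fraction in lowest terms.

P(the expert witness) = (8/9)·1 + (1/9)·(1/3) = 25/27.
By Bayes' rule, P(strong-case | the expert witness) = (8/9) / (25/27) = 24/25.

24/25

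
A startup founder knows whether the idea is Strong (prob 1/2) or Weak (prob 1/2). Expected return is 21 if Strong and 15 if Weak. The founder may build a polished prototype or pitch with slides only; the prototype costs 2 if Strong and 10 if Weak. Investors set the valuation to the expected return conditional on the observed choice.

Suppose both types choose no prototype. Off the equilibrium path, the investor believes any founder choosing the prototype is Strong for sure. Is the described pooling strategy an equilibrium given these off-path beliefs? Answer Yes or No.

No

On path, the investor holds the prior and pays 1/2·21 + 1/2·15 = 18. Off path (the prototype), believing Strong, it pays 21.
Strong: no prototype nets 18; the prototype nets 21 − 2 = 19. Strong would deviate.
Weak: no prototype nets 18; the prototype nets 21 − 10 = 11. Weak stays.
A type deviates, so pooling fails.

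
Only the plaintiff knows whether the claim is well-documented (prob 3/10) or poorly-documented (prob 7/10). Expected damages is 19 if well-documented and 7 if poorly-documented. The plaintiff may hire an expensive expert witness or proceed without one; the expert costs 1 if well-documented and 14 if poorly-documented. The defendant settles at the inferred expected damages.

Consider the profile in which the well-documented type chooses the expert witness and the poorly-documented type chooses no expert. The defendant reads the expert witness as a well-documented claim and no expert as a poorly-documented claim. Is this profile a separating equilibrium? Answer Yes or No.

Under these beliefs, the expert witness earns settlement 19 and no expert earns settlement 7.
well-documented: the expert witness nets 19 − 1 = 18; no expert nets 7. well-documented prefers the expert witness.
poorly-documented: the expert witness nets 19 − 14 = 5; no expert nets 7. poorly-documented prefers no expert.
Neither type deviates, so the separating profile is an equilibrium.

Yes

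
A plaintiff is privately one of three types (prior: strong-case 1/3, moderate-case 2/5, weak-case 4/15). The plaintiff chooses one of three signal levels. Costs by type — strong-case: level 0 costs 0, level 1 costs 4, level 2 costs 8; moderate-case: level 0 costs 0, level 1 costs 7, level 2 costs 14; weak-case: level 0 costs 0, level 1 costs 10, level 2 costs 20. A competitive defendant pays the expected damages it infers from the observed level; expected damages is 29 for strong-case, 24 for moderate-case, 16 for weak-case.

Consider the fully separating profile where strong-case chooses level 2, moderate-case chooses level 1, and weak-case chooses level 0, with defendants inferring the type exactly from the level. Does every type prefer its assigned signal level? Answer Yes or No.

Separating settlements: level 2 → 29, level 1 → 24, level 0 → 16.
strong-case (assigned level 2): level 0: 16 − 0 = 16; level 1: 24 − 4 = 20; level 2: 29 − 8 = 21. strong-case stays.
moderate-case (assigned level 1): level 0: 16 − 0 = 16; level 1: 24 − 7 = 17; level 2: 29 − 14 = 15. moderate-case stays.
weak-case (assigned level 0): level 0: 16 − 0 = 16; level 1: 24 − 10 = 14; level 2: 29 − 20 = 9. weak-case stays.
Every type prefers its assigned level; separation holds.

Yes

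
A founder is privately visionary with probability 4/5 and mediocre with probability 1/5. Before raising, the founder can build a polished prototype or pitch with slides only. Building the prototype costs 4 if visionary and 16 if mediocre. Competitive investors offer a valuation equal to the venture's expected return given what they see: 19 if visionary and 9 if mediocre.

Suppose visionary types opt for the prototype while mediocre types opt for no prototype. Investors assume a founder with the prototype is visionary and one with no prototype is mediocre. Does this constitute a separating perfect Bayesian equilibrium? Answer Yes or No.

Yes

Under these beliefs, the prototype earns valuation 19 and no prototype earns valuation 9.
visionary: the prototype nets 19 − 4 = 15; no prototype nets 9. visionary prefers the prototype.
mediocre: the prototype nets 19 − 16 = 3; no prototype nets 9. mediocre prefers no prototype.
Neither type deviates, so the separating profile is an equilibrium.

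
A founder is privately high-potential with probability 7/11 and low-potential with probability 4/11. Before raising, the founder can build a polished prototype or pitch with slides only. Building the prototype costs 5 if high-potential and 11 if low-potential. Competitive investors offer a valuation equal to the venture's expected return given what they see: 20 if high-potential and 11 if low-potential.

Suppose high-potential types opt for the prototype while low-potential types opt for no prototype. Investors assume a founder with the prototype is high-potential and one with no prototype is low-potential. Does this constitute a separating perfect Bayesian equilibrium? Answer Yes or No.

Under these beliefs, the prototype earns valuation 20 and no prototype earns valuation 11.
high-potential: the prototype nets 20 − 5 = 15; no prototype nets 11. high-potential prefers the prototype.
low-potential: the prototype nets 20 − 11 = 9; no prototype nets 11. low-potential prefers no prototype.
Neither type deviates, so the separating profile is an equilibrium.

Yes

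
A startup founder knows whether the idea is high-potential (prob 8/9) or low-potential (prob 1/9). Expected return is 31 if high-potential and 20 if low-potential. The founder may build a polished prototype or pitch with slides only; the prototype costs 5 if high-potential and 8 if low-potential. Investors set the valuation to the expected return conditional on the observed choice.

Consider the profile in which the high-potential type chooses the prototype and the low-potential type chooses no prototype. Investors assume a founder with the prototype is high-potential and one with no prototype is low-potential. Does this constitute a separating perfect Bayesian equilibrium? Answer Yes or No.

Under these beliefs, the prototype earns valuation 31 and no prototype earns valuation 20.
high-potential: the prototype nets 31 − 5 = 26; no prototype nets 20. high-potential prefers the prototype.
low-potential: the prototype nets 31 − 8 = 23; no prototype nets 20. low-potential would deviate to the prototype.
low-potential has a profitable deviation, so the profile is not an equilibrium.

No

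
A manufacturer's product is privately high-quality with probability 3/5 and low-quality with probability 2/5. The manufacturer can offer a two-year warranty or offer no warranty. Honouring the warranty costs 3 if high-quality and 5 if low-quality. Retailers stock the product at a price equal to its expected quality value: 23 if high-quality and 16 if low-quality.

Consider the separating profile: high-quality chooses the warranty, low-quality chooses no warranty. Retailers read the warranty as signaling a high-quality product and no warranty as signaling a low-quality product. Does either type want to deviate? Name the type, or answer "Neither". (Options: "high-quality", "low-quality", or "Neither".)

The warranty pays 23; no warranty pays 16.
high-quality: assigned the warranty, nets 23 − 3 = 20; deviating to no warranty nets 16.
low-quality: assigned no warranty, nets 16; deviating to the warranty nets 23 − 5 = 18.
The low-quality type gains 2 by deviating.

low-quality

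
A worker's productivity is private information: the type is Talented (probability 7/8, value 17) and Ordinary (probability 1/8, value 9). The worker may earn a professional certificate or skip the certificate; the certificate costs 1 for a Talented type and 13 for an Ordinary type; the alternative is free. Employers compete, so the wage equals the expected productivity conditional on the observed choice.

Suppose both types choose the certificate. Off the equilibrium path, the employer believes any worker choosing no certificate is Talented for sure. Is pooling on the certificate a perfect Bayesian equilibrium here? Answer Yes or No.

No

On path, the employer holds the prior and pays 7/8·17 + 1/8·9 = 16. Off path (no certificate), believing Talented, it pays 17.
Talented: the certificate nets 16 − 1 = 15; no certificate nets 17. Talented would deviate.
Ordinary: the certificate nets 16 − 13 = 3; no certificate nets 17. Ordinary would deviate.
A type deviates, so pooling fails.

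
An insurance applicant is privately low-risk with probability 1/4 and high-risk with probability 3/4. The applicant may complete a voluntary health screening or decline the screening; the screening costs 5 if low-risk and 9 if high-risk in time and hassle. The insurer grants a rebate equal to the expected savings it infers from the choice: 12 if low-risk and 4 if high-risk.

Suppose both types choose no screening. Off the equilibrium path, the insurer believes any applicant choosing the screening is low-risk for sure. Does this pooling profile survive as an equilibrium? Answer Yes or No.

On path, the insurer holds the prior and pays 1/4·12 + 3/4·4 = 6. Off path (the screening), believing low-risk, it pays 12.
low-risk: no screening nets 6; the screening nets 12 − 5 = 7. low-risk would deviate.
high-risk: no screening nets 6; the screening nets 12 − 9 = 3. high-risk stays.
A type deviates, so pooling fails.

No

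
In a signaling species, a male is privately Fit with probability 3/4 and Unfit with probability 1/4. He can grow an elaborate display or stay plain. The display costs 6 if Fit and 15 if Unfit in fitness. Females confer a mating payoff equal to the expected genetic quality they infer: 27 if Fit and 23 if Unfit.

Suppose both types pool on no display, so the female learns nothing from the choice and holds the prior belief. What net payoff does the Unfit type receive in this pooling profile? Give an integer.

26

Pooled mating payoff = 3/4·27 + 1/4·23 = 26.
Unfit pays no cost for no display, so net payoff = 26.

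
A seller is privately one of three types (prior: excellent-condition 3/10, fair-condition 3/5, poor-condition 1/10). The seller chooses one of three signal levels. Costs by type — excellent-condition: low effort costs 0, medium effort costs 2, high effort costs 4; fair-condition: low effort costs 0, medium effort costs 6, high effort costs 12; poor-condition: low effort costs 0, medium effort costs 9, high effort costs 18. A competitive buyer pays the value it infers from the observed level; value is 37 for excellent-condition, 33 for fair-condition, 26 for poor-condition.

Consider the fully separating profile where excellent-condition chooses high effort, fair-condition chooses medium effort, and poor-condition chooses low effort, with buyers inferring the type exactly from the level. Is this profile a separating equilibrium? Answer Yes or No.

Separating prices: high effort → 37, medium effort → 33, low effort → 26.
excellent-condition (assigned high effort): low effort: 26 − 0 = 26; medium effort: 33 − 2 = 31; high effort: 37 − 4 = 33. excellent-condition stays.
fair-condition (assigned medium effort): low effort: 26 − 0 = 26; medium effort: 33 − 6 = 27; high effort: 37 − 12 = 25. fair-condition stays.
poor-condition (assigned low effort): low effort: 26 − 0 = 26; medium effort: 33 − 9 = 24; high effort: 37 − 18 = 19. poor-condition stays.
Every type prefers its assigned level; separation holds.

Yes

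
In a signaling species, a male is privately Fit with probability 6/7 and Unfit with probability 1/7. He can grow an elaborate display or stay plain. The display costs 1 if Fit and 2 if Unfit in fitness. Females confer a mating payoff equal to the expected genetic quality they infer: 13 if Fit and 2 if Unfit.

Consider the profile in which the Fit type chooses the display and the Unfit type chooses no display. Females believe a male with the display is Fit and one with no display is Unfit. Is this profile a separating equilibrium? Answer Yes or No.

Under these beliefs, the display earns mating payoff 13 and no display earns mating payoff 2.
Fit: the display nets 13 − 1 = 12; no display nets 2. Fit prefers the display.
Unfit: the display nets 13 − 2 = 11; no display nets 2. Unfit would deviate to the display.
Unfit has a profitable deviation, so the profile is not an equilibrium.

No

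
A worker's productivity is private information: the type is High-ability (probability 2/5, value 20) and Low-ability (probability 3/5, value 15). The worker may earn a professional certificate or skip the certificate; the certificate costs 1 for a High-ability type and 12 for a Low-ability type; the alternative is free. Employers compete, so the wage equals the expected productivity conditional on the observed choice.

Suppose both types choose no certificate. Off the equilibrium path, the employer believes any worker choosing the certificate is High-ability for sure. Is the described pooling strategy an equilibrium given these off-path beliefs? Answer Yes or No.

No

On path, the employer holds the prior and pays 2/5·20 + 3/5·15 = 17. Off path (the certificate), believing High-ability, it pays 20.
High-ability: no certificate nets 17; the certificate nets 20 − 1 = 19. High-ability would deviate.
Low-ability: no certificate nets 17; the certificate nets 20 − 12 = 8. Low-ability stays.
A type deviates, so pooling fails.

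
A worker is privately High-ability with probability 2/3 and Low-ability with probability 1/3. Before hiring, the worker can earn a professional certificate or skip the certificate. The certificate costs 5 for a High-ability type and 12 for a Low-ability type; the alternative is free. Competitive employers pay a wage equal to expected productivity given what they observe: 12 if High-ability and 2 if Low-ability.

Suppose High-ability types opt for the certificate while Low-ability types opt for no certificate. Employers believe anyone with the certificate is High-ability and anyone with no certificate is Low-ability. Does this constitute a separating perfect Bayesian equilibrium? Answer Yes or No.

Under these beliefs, the certificate earns wage 12 and no certificate earns wage 2.
High-ability: the certificate nets 12 − 5 = 7; no certificate nets 2. High-ability prefers the certificate.
Low-ability: the certificate nets 12 − 12 = 0; no certificate nets 2. Low-ability prefers no certificate.
Neither type deviates, so the separating profile is an equilibrium.

Yes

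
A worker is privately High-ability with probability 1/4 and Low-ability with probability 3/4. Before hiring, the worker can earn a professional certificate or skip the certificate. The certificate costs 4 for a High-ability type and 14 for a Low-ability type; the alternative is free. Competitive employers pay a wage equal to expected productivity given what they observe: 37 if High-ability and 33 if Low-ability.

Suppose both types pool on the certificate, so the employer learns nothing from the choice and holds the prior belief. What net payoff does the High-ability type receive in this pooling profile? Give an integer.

30

Pooled wage = 1/4·37 + 3/4·33 = 34.
High-ability pays cost 4 for the certificate, so net payoff = 34 − 4 = 30.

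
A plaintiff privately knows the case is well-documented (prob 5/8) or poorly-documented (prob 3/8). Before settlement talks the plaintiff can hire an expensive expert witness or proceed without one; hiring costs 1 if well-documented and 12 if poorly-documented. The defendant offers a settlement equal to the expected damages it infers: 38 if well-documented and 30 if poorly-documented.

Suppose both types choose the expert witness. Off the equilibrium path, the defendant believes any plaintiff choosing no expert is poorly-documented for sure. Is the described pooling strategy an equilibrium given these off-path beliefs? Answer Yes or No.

No

On path, the defendant holds the prior and pays 5/8·38 + 3/8·30 = 35. Off path (no expert), believing poorly-documented, it pays 30.
well-documented: the expert witness nets 35 − 1 = 34; no expert nets 30. well-documented stays.
poorly-documented: the expert witness nets 35 − 12 = 23; no expert nets 30. poorly-documented would deviate.
A type deviates, so pooling fails.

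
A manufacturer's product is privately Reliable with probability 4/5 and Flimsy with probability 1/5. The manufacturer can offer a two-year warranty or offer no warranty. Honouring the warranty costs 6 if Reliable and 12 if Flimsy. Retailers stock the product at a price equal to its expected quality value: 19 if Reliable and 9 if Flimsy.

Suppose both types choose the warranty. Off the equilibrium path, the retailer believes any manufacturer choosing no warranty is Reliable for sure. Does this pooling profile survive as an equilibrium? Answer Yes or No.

No

On path, the retailer holds the prior and pays 4/5·19 + 1/5·9 = 17. Off path (no warranty), believing Reliable, it pays 19.
Reliable: the warranty nets 17 − 6 = 11; no warranty nets 19. Reliable would deviate.
Flimsy: the warranty nets 17 − 12 = 5; no warranty nets 19. Flimsy would deviate.
A type deviates, so pooling fails.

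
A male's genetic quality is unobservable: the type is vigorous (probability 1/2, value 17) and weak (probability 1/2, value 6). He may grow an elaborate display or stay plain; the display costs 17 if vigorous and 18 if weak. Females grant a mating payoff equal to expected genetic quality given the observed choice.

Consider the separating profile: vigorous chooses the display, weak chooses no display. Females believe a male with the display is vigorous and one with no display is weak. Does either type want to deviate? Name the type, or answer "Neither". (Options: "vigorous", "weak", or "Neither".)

vigorous

The display pays 17; no display pays 6.
vigorous: assigned the display, nets 17 − 17 = 0; deviating to no display nets 6.
weak: assigned no display, nets 6; deviating to the display nets 17 − 18 = -1.
The vigorous type gains 6 by deviating.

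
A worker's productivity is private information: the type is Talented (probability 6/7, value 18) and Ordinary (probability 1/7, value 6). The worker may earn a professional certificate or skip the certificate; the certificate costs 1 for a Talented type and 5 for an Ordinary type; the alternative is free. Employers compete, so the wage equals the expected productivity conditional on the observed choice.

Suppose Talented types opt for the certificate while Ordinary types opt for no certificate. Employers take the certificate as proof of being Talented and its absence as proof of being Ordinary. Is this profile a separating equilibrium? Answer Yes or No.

Under these beliefs, the certificate earns wage 18 and no certificate earns wage 6.
Talented: the certificate nets 18 − 1 = 17; no certificate nets 6. Talented prefers the certificate.
Ordinary: the certificate nets 18 − 5 = 13; no certificate nets 6. Ordinary would deviate to the certificate.
Ordinary has a profitable deviation, so the profile is not an equilibrium.

No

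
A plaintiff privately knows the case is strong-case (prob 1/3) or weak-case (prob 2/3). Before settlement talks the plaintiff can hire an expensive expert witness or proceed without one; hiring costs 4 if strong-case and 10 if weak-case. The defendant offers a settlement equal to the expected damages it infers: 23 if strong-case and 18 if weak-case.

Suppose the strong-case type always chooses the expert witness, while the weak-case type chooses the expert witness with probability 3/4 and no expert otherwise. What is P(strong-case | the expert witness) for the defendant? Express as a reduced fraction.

2/5

P(the expert witness) = (1/3)·1 + (2/3)·(3/4) = 5/6.
By Bayes' rule, P(strong-case | the expert witness) = (1/3) / (5/6) = 2/5.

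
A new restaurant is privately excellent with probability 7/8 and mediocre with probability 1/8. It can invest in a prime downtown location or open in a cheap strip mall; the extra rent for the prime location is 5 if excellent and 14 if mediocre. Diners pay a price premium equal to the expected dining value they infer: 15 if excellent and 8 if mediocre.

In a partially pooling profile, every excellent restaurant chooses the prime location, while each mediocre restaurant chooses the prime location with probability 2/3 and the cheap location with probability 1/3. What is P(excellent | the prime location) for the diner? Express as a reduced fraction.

21/23

P(the prime location) = (7/8)·1 + (1/8)·(2/3) = 23/24.
By Bayes' rule, P(excellent | the prime location) = (7/8) / (23/24) = 21/23.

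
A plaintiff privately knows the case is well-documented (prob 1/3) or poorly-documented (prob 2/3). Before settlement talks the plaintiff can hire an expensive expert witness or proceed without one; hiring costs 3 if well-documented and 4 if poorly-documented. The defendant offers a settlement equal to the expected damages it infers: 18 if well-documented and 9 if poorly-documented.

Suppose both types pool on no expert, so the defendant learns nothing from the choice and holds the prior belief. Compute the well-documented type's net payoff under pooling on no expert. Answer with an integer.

Pooled settlement = 1/3·18 + 2/3·9 = 12.
well-documented pays no cost for no expert, so net payoff = 12.

12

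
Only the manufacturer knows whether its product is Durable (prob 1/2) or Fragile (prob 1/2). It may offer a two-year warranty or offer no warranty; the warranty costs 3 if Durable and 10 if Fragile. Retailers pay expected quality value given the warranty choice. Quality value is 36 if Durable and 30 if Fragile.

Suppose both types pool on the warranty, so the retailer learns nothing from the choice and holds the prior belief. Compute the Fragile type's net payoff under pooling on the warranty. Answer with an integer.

23

Pooled price = 1/2·36 + 1/2·30 = 33.
Fragile pays cost 10 for the warranty, so net payoff = 33 − 10 = 23.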